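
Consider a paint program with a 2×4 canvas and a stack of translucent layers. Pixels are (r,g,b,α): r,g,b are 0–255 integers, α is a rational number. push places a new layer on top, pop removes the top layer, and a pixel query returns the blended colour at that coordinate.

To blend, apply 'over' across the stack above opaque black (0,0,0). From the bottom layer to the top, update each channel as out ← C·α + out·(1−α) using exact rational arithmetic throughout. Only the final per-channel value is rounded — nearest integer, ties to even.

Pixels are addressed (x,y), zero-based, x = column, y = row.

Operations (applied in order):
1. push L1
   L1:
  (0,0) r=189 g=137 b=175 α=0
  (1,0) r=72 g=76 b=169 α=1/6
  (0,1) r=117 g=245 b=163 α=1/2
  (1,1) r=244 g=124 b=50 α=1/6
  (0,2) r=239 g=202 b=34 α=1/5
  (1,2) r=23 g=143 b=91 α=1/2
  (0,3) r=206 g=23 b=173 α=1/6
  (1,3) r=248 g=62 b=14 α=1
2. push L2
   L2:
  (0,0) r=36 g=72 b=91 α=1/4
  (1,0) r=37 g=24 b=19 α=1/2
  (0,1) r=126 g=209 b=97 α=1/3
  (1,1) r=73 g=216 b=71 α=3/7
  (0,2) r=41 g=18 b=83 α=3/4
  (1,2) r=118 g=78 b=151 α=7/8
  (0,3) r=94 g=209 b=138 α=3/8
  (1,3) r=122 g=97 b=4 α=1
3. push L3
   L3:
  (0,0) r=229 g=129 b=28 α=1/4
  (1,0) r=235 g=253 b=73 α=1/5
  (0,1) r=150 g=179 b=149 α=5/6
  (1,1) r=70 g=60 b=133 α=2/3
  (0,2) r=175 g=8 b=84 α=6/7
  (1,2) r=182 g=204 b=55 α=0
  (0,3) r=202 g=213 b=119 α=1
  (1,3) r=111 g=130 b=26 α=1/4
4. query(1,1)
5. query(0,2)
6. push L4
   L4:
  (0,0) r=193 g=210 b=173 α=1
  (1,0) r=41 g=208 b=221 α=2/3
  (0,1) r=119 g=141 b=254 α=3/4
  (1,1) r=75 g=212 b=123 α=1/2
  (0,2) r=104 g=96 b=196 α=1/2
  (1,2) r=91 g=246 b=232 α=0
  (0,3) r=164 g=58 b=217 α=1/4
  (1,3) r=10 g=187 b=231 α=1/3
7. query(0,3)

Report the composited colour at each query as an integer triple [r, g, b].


query (1,1) [L1,L2,L3] — begin 0,0,0
L1 α=1/6: [122/3, 62/3, 25/3]
L2 α=3/7: [1145/21, 2192/21, 739/21]
L3 α=2/3: [4085/63, 4712/63, 6325/63]
→ [65, 75, 100]

query (0,2) [L1,L2,L3] — begin 0,0,0
+L1 (α=1/5) → [239/5, 202/5, 34/5]
+L2 (α=3/4) → [427/10, 118/5, 1279/20]
+L3 (α=6/7) → [1561/10, 358/35, 11359/140]
= [156, 10, 81]

at x=0,y=3 over L1,L2,L3,L4:
+L1 (α=1/6) → [103/3, 23/6, 173/6]
+L2 (α=3/8) → [1361/24, 3877/48, 3349/48]
+L3 (α=1) → [202, 213, 119]
+L4 (α=1/4) → [385/2, 697/4, 287/2]
= [192, 174, 144]


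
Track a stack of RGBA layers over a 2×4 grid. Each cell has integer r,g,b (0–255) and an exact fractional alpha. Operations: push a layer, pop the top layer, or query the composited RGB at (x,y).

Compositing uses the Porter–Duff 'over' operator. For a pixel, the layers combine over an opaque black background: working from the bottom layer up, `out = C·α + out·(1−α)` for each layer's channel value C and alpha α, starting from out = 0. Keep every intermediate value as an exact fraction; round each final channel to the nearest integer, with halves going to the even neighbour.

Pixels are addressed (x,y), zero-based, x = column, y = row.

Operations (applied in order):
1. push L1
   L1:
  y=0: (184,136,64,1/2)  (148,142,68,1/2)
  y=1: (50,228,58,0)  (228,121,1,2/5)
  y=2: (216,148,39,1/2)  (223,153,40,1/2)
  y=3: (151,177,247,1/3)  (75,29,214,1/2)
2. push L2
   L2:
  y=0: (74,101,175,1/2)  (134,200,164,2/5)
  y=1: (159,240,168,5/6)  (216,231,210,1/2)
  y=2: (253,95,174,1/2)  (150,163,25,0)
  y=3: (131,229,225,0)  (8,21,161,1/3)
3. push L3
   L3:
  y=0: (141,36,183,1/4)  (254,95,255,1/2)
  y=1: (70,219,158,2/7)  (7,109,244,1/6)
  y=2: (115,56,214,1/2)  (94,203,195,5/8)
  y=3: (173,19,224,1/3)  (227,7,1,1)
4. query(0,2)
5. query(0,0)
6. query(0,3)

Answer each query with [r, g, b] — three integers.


query (0,2) [L1,L2,L3] — begin 0,0,0
L1 α=1/2: [108, 74, 39/2]
L2 α=1/2: [361/2, 169/2, 387/4]
L3 α=1/2: [591/4, 281/4, 1243/8]
rounded: [148, 70, 155]

at x=0,y=0 over L1,L2,L3:
+L1 (α=1/2) → [92, 68, 32]
+L2 (α=1/2) → [83, 169/2, 207/2]
+L3 (α=1/4) → [195/2, 579/8, 987/8]
rounded: [98, 72, 123]

at x=0,y=3 over L1,L2,L3:
after L1 α=1/3: [151/3, 59, 247/3]
after L2 α=0: [151/3, 59, 247/3]
after L3 α=1/3: [821/9, 137/3, 1166/9]
→ [91, 46, 130]


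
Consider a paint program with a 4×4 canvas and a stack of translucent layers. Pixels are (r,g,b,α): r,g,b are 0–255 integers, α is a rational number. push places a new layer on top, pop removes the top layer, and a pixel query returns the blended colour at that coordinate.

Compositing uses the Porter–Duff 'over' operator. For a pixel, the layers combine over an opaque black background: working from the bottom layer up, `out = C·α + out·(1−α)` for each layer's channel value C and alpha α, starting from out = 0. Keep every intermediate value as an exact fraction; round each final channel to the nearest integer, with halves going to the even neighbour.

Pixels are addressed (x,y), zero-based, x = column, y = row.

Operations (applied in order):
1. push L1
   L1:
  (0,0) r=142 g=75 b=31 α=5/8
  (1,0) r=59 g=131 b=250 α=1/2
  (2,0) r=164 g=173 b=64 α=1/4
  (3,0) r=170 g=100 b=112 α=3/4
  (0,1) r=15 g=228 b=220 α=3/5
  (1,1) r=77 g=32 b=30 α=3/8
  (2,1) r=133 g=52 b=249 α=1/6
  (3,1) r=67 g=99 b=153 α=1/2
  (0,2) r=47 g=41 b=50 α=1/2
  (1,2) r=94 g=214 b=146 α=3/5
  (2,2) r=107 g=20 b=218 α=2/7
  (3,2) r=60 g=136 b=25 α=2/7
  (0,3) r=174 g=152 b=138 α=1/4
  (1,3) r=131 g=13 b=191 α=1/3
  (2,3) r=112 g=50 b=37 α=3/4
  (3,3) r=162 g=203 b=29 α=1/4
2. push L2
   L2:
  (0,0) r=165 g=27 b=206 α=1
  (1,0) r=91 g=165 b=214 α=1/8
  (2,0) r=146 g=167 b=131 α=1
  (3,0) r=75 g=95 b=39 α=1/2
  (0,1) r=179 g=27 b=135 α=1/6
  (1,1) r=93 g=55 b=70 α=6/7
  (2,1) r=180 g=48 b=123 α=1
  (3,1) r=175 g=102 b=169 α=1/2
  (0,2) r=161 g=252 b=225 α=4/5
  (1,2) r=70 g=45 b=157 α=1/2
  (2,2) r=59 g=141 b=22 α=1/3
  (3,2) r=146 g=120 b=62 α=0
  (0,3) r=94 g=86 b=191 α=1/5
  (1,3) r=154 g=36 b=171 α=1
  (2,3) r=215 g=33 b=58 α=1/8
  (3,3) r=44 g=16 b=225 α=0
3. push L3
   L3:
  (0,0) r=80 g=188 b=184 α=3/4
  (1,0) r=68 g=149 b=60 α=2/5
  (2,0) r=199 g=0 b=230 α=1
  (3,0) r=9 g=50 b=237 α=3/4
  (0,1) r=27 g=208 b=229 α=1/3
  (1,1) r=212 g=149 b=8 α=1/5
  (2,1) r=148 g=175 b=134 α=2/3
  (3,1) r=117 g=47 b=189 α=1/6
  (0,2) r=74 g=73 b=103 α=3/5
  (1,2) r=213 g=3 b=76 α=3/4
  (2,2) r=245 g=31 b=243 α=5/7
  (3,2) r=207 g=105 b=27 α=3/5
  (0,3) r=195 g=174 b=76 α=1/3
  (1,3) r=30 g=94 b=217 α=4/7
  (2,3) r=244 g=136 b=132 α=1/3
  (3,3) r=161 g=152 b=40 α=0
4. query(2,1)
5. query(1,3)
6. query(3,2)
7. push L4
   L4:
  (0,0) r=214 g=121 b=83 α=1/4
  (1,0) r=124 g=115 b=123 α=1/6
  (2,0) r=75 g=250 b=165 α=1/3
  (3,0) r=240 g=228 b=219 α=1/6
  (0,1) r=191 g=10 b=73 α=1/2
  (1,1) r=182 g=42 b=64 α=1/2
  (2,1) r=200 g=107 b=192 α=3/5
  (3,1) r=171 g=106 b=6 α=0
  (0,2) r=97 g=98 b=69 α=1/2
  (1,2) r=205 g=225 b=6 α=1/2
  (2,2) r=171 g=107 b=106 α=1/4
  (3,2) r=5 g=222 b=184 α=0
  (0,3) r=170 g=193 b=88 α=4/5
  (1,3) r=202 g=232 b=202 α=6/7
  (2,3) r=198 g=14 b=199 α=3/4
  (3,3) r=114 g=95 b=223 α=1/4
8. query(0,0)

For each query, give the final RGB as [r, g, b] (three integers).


at x=2,y=1 over L1,L2,L3:
L1 α=1/6: [133/6, 26/3, 83/2]
L2 α=1: [180, 48, 123]
L3 α=2/3: [476/3, 398/3, 391/3]
→ [159, 133, 130]

(1,3) stack=L1,L2,L3; from [0,0,0]:
L1 α=1/3: [131/3, 13/3, 191/3]
L2 α=1: [154, 36, 171]
L3 α=4/7: [582/7, 484/7, 1381/7]
rounded: [83, 69, 197]

query (3,2) [L1,L2,L3] — begin 0,0,0
after L1 α=2/7: [120/7, 272/7, 50/7]
after L2 α=0: [120/7, 272/7, 50/7]
after L3 α=3/5: [4587/35, 2749/35, 667/35]
→ [131, 79, 19]

query (0,0) [L1,L2,L3,L4] — begin 0,0,0
after L1 α=5/8: [355/4, 375/8, 155/8]
after L2 α=1: [165, 27, 206]
after L3 α=3/4: [405/4, 591/4, 379/2]
after L4 α=1/4: [2071/16, 2257/16, 1303/8]
rounded: [129, 141, 163]


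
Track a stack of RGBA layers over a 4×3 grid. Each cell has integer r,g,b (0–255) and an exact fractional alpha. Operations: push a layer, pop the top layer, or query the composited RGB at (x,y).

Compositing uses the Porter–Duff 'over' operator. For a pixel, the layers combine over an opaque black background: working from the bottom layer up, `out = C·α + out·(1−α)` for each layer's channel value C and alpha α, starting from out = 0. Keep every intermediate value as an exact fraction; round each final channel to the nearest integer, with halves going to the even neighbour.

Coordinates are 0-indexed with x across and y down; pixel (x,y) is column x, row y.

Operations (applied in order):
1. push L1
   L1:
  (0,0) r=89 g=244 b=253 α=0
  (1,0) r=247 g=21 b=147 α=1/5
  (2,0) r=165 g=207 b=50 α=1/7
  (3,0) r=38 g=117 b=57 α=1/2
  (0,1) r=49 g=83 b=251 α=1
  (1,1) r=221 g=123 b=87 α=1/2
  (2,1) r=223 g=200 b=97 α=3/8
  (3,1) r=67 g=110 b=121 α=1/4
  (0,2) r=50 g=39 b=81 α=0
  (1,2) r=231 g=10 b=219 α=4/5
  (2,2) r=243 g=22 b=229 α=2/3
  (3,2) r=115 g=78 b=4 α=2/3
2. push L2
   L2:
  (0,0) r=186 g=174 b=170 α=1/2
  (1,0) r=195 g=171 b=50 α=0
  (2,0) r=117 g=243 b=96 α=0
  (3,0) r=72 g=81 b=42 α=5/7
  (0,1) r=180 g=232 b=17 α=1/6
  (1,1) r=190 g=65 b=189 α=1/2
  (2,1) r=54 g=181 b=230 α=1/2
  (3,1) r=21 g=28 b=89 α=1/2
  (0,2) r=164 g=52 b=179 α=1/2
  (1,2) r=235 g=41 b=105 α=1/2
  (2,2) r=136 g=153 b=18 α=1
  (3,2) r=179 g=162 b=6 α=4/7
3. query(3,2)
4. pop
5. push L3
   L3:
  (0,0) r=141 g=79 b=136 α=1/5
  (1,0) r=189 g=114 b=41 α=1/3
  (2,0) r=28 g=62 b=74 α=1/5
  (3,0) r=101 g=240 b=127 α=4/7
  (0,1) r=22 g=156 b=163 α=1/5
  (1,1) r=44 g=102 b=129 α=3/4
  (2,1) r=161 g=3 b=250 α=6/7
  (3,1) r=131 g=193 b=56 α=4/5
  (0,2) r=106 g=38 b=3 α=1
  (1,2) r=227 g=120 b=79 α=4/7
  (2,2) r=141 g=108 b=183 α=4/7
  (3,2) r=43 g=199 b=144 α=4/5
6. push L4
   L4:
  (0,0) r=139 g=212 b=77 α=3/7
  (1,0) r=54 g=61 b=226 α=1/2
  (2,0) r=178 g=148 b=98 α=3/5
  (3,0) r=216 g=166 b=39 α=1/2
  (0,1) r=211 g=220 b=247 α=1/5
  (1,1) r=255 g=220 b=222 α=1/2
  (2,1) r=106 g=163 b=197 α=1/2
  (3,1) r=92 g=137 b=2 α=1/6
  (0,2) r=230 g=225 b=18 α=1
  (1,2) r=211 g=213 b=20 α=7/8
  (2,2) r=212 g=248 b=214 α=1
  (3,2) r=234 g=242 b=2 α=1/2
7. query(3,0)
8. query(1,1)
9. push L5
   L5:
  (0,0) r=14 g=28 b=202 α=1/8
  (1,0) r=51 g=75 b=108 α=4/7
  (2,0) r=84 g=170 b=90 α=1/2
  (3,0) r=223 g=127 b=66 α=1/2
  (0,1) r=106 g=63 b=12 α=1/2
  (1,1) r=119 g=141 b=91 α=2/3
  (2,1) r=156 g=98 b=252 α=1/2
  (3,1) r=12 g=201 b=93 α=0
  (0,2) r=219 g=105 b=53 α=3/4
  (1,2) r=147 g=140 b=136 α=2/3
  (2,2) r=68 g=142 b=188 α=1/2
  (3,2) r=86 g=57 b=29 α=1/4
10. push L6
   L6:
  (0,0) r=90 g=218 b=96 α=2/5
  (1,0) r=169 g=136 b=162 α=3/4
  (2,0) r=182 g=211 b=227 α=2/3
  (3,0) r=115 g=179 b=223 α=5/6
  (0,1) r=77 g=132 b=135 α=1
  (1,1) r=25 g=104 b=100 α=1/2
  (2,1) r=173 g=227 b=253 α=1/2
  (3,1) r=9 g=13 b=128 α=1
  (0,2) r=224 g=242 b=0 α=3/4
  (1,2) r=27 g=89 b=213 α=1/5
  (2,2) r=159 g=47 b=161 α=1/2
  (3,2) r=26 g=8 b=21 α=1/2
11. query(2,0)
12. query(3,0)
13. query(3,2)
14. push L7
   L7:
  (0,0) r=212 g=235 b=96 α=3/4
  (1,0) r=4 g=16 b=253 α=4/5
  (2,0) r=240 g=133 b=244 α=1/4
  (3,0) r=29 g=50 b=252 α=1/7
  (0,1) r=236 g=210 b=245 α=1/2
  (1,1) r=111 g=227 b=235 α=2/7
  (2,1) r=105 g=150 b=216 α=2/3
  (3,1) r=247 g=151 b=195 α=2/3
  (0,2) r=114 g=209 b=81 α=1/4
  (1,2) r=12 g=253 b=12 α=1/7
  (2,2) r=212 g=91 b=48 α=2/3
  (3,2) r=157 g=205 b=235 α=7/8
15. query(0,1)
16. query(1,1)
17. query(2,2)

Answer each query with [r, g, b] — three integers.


at x=3,y=2 over L1,L2:
after L1 α=2/3: [230/3, 52, 8/3]
after L2 α=4/7: [946/7, 804/7, 32/7]
→ [135, 115, 5]

(3,0) stack=L1,L3,L4; from [0,0,0]:
L1 α=1/2: [19, 117/2, 57/2]
L3 α=4/7: [461/7, 2271/14, 1187/14]
L4 α=1/2: [1973/14, 4595/28, 1733/28]
rounded: [141, 164, 62]

(1,1) stack=L1,L3,L4; from [0,0,0]:
+L1 (α=1/2) → [221/2, 123/2, 87/2]
+L3 (α=3/4) → [485/8, 735/8, 861/8]
+L4 (α=1/2) → [2525/16, 2495/16, 2637/16]
→ [158, 156, 165]

at x=2,y=0 over L1,L3,L4,L5,L6:
+L1 (α=1/7) → [165/7, 207/7, 50/7]
+L3 (α=1/5) → [856/35, 1262/35, 718/35]
+L4 (α=3/5) → [20402/175, 18064/175, 11726/175]
+L5 (α=1/2) → [17551/175, 23907/175, 13738/175]
+L6 (α=2/3) → [81251/525, 97757/525, 93188/525]
= [155, 186, 178]

at x=3,y=0 over L1,L3,L4,L5,L6:
after L1 α=1/2: [19, 117/2, 57/2]
after L3 α=4/7: [461/7, 2271/14, 1187/14]
after L4 α=1/2: [1973/14, 4595/28, 1733/28]
after L5 α=1/2: [5095/28, 8151/56, 3581/56]
after L6 α=5/6: [7065/56, 58271/336, 22007/112]
= [126, 173, 196]

at x=3,y=2 over L1,L3,L4,L5,L6:
L1 α=2/3: [230/3, 52, 8/3]
L3 α=4/5: [746/15, 848/5, 1736/15]
L4 α=1/2: [2128/15, 1029/5, 883/15]
L5 α=1/4: [1279/10, 843/5, 257/5]
L6 α=1/2: [1539/20, 883/10, 181/5]
rounded: [77, 88, 36]

query (0,1) [L1,L3,L4,L5,L6,L7] — begin 0,0,0
+L1 (α=1) → [49, 83, 251]
+L3 (α=1/5) → [218/5, 488/5, 1167/5]
+L4 (α=1/5) → [1927/25, 3052/25, 5903/25]
+L5 (α=1/2) → [4577/50, 4627/50, 6203/50]
+L6 (α=1) → [77, 132, 135]
+L7 (α=1/2) → [313/2, 171, 190]
→ [156, 171, 190]

query (1,1) [L1,L3,L4,L5,L6,L7] — begin 0,0,0
L1 α=1/2: [221/2, 123/2, 87/2]
L3 α=3/4: [485/8, 735/8, 861/8]
L4 α=1/2: [2525/16, 2495/16, 2637/16]
L5 α=2/3: [2111/16, 7007/48, 5549/48]
L6 α=1/2: [2511/32, 11999/96, 10349/96]
L7 α=2/7: [19659/224, 14797/96, 96865/672]
rounded: [88, 154, 144]

query (2,2) [L1,L3,L4,L5,L6,L7] — begin 0,0,0
L1 α=2/3: [162, 44/3, 458/3]
L3 α=4/7: [150, 68, 170]
L4 α=1: [212, 248, 214]
L5 α=1/2: [140, 195, 201]
L6 α=1/2: [299/2, 121, 181]
L7 α=2/3: [1147/6, 101, 277/3]
rounded: [191, 101, 92]


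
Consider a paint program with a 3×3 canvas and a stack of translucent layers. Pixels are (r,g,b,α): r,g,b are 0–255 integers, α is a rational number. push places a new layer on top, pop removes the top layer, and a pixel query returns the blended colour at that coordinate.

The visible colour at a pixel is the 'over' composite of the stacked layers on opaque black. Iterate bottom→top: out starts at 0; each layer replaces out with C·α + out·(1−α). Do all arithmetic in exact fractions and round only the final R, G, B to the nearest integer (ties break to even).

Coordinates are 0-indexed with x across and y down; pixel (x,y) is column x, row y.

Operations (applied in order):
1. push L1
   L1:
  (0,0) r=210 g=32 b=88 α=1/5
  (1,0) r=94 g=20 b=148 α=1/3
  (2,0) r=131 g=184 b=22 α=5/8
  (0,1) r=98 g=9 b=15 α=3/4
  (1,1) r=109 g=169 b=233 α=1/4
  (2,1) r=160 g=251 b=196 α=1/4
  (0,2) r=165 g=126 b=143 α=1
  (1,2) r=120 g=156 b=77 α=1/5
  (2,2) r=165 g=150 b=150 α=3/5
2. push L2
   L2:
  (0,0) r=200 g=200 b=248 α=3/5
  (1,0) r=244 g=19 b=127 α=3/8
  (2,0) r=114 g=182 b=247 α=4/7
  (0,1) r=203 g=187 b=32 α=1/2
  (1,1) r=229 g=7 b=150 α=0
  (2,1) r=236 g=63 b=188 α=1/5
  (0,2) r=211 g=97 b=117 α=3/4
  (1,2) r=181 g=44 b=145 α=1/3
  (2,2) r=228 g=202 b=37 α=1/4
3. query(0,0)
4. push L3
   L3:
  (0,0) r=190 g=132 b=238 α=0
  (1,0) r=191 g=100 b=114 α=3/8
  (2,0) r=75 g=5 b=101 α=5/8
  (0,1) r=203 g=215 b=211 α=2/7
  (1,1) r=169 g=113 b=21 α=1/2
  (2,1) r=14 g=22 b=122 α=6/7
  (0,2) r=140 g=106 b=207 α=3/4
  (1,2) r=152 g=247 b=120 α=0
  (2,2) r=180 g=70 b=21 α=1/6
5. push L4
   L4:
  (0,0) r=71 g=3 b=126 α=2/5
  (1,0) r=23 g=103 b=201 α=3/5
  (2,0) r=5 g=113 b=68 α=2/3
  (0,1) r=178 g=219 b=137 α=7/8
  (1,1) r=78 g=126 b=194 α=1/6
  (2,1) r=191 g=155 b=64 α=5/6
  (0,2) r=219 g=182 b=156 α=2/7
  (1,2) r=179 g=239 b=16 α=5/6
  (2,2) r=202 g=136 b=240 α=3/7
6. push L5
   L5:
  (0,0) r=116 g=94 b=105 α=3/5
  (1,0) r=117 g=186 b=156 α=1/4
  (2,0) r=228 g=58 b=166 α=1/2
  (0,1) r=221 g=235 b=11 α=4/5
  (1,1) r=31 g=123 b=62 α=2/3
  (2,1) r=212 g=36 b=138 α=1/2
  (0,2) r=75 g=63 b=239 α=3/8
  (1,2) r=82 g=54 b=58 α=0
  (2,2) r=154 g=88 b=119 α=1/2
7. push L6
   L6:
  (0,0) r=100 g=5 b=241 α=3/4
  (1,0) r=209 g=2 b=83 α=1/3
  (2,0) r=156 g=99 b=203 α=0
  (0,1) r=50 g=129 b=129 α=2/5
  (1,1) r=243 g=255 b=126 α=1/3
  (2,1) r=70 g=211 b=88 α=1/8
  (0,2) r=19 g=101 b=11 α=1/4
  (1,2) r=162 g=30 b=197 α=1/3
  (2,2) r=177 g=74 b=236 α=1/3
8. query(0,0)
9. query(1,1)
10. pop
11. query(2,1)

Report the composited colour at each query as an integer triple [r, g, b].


(0,0) stack=L1,L2; from [0,0,0]:
+L1 (α=1/5) → [42, 32/5, 88/5]
+L2 (α=3/5) → [684/5, 3064/25, 3896/25]
→ [137, 123, 156]

(0,0) stack=L1,L2,L3,L4,L5,L6; from [0,0,0]:
+L1 (α=1/5) → [42, 32/5, 88/5]
+L2 (α=3/5) → [684/5, 3064/25, 3896/25]
+L3 (α=0) → [684/5, 3064/25, 3896/25]
+L4 (α=2/5) → [2762/25, 9342/125, 17988/125]
+L5 (α=3/5) → [14224/125, 53934/625, 75351/625]
+L6 (α=3/4) → [12931/125, 63309/2500, 263613/1250]
rounded: [103, 25, 211]

at x=1,y=1 over L1,L2,L3,L4,L5,L6:
after L1 α=1/4: [109/4, 169/4, 233/4]
after L2 α=0: [109/4, 169/4, 233/4]
after L3 α=1/2: [785/8, 621/8, 317/8]
after L4 α=1/6: [4549/48, 1371/16, 3137/48]
after L5 α=2/3: [7525/144, 1769/16, 9089/144]
after L6 α=1/3: [25021/216, 3809/24, 18161/216]
= [116, 159, 84]

at x=2,y=1 over L1,L2,L3,L4,L5:
L1 α=1/4: [40, 251/4, 49]
L2 α=1/5: [396/5, 314/5, 384/5]
L3 α=6/7: [816/35, 974/35, 4044/35]
L4 α=5/6: [34241/210, 28099/210, 7622/105]
L5 α=1/2: [78761/420, 35659/420, 11056/105]
rounded: [188, 85, 105]


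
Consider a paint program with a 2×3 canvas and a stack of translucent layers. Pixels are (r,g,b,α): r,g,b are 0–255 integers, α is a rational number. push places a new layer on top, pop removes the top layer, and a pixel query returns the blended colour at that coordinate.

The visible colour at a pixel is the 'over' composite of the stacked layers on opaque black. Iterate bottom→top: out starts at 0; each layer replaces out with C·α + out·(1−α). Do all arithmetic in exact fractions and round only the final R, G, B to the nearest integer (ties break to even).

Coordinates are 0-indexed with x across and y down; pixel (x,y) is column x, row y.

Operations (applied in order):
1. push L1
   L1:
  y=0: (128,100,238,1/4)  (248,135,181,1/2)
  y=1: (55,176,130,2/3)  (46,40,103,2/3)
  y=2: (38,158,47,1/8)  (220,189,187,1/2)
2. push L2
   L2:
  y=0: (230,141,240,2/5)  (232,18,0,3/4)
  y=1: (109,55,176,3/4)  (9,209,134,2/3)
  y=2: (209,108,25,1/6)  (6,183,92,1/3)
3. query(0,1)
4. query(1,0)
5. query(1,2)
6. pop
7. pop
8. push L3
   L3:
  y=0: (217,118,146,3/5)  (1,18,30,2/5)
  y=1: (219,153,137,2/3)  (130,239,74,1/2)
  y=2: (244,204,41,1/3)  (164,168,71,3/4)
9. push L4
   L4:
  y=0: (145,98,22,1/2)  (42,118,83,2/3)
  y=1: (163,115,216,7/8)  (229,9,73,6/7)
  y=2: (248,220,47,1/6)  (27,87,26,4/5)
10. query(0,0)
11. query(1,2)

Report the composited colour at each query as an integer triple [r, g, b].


(0,1) stack=L1,L2; from [0,0,0]:
after L1 α=2/3: [110/3, 352/3, 260/3]
after L2 α=3/4: [1091/12, 847/12, 461/3]
= [91, 71, 154]

at x=1,y=0 over L1,L2:
after L1 α=1/2: [124, 135/2, 181/2]
after L2 α=3/4: [205, 243/8, 181/8]
= [205, 30, 23]

query (1,2) [L1,L2] — begin 0,0,0
after L1 α=1/2: [110, 189/2, 187/2]
after L2 α=1/3: [226/3, 124, 93]
rounded: [75, 124, 93]

query (0,0) [L3,L4] — begin 0,0,0
after L3 α=3/5: [651/5, 354/5, 438/5]
after L4 α=1/2: [688/5, 422/5, 274/5]
rounded: [138, 84, 55]

at x=1,y=2 over L3,L4:
+L3 (α=3/4) → [123, 126, 213/4]
+L4 (α=4/5) → [231/5, 474/5, 629/20]
rounded: [46, 95, 31]


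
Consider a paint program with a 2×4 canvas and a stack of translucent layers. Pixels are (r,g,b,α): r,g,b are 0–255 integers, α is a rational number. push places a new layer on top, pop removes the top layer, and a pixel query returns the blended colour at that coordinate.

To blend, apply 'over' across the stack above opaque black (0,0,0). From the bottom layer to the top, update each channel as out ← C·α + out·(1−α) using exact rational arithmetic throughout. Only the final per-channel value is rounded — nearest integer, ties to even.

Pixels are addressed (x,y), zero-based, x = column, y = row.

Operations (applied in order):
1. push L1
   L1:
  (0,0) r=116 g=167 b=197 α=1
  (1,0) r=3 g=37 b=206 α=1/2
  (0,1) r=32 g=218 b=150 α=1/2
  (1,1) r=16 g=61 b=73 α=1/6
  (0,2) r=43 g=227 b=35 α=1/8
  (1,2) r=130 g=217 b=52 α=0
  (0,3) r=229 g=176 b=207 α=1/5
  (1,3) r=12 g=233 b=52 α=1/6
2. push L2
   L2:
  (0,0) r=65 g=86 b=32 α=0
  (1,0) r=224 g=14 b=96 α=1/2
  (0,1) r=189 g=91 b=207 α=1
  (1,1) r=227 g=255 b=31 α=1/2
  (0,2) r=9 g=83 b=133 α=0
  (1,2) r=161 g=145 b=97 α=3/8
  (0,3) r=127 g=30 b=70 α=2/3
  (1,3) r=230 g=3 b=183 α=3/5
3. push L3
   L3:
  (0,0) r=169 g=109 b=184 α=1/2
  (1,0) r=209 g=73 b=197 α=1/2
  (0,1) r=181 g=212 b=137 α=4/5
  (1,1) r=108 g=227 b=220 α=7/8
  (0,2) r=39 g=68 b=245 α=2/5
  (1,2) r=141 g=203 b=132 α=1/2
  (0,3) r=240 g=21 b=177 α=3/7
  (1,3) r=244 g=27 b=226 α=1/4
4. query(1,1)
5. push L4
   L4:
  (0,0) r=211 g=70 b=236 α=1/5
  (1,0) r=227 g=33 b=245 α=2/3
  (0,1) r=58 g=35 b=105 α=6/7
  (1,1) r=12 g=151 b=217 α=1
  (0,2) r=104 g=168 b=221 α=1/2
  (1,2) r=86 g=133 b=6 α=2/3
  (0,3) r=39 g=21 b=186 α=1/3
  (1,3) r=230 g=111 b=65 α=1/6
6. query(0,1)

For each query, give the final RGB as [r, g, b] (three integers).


query (1,1) [L1,L2,L3] — begin 0,0,0
+L1 (α=1/6) → [8/3, 61/6, 73/6]
+L2 (α=1/2) → [689/6, 1591/12, 259/12]
+L3 (α=7/8) → [5225/48, 20659/96, 18739/96]
= [109, 215, 195]

(0,1) stack=L1,L2,L3,L4; from [0,0,0]:
after L1 α=1/2: [16, 109, 75]
after L2 α=1: [189, 91, 207]
after L3 α=4/5: [913/5, 939/5, 151]
after L4 α=6/7: [379/5, 1989/35, 781/7]
= [76, 57, 112]


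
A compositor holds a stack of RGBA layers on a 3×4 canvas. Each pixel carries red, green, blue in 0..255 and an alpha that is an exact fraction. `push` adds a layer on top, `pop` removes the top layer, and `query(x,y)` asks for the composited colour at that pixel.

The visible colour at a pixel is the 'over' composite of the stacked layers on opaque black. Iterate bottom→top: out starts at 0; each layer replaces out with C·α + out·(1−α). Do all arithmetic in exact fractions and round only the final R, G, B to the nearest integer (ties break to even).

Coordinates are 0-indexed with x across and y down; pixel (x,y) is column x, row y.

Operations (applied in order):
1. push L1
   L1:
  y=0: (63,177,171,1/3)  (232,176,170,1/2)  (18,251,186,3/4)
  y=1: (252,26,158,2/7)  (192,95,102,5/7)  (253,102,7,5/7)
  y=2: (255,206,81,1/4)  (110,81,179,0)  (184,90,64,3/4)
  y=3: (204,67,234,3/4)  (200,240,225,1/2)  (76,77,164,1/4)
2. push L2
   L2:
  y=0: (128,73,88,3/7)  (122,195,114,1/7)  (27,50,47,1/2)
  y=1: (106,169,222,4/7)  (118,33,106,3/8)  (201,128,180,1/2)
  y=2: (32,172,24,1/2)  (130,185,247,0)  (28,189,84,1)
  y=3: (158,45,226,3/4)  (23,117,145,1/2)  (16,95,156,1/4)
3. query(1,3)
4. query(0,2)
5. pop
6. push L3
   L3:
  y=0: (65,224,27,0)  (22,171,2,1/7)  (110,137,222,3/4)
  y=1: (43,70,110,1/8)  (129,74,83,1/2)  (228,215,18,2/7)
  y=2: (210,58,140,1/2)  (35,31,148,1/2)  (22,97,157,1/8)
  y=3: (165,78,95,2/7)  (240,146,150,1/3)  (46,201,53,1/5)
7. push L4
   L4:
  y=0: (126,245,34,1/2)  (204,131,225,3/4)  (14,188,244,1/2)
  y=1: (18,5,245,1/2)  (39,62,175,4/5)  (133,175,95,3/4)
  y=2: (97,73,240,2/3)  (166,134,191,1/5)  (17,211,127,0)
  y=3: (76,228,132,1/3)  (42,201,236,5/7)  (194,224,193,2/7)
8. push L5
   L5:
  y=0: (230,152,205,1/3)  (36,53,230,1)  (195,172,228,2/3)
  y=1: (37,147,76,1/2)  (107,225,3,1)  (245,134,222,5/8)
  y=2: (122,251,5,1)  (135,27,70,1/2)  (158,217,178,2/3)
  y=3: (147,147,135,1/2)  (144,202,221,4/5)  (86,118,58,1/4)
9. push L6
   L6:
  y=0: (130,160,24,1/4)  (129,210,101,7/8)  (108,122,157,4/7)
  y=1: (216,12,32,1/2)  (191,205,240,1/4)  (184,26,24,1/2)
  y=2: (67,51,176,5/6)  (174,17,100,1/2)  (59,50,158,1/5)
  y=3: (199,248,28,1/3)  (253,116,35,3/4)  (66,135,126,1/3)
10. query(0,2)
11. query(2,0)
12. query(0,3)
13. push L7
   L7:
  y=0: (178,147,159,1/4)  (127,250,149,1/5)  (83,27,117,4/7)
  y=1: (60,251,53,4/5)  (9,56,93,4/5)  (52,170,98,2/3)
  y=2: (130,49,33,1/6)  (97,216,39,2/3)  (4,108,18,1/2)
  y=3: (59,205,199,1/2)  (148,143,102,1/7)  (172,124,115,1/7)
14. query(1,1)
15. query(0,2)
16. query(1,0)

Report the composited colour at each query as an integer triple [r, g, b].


(1,3) stack=L1,L2; from [0,0,0]:
L1 α=1/2: [100, 120, 225/2]
L2 α=1/2: [123/2, 237/2, 515/4]
= [62, 118, 129]

at x=0,y=2 over L1,L2:
after L1 α=1/4: [255/4, 103/2, 81/4]
after L2 α=1/2: [383/8, 447/4, 177/8]
→ [48, 112, 22]

at x=0,y=2 over L1,L3,L4,L5,L6:
+L1 (α=1/4) → [255/4, 103/2, 81/4]
+L3 (α=1/2) → [1095/8, 219/4, 641/8]
+L4 (α=2/3) → [2647/24, 803/12, 4481/24]
+L5 (α=1) → [122, 251, 5]
+L6 (α=5/6) → [457/6, 253/3, 295/2]
→ [76, 84, 148]

query (2,0) [L1,L3,L4,L5,L6] — begin 0,0,0
L1 α=3/4: [27/2, 753/4, 279/2]
L3 α=3/4: [687/8, 2397/16, 1611/8]
L4 α=1/2: [799/16, 5405/32, 3563/16]
L5 α=2/3: [7039/48, 5471/32, 10859/48]
L6 α=4/7: [1993/16, 32029/224, 20907/112]
= [125, 143, 187]

query (0,3) [L1,L3,L4,L5,L6] — begin 0,0,0
+L1 (α=3/4) → [153, 201/4, 351/2]
+L3 (α=2/7) → [1095/7, 1629/28, 305/2]
+L4 (α=1/3) → [2722/21, 1607/14, 437/3]
+L5 (α=1/2) → [5809/42, 3665/28, 421/3]
+L6 (α=1/3) → [9988/63, 2379/14, 926/9]
rounded: [159, 170, 103]

at x=1,y=1 over L1,L3,L4,L5,L6,L7:
+L1 (α=5/7) → [960/7, 475/7, 510/7]
+L3 (α=1/2) → [1863/14, 993/14, 1091/14]
+L4 (α=4/5) → [4047/70, 893/14, 10891/70]
+L5 (α=1) → [107, 225, 3]
+L6 (α=1/4) → [128, 220, 249/4]
+L7 (α=4/5) → [164/5, 444/5, 1737/20]
→ [33, 89, 87]

(0,2) stack=L1,L3,L4,L5,L6,L7; from [0,0,0]:
L1 α=1/4: [255/4, 103/2, 81/4]
L3 α=1/2: [1095/8, 219/4, 641/8]
L4 α=2/3: [2647/24, 803/12, 4481/24]
L5 α=1: [122, 251, 5]
L6 α=5/6: [457/6, 253/3, 295/2]
L7 α=1/6: [3065/36, 706/9, 1541/12]
= [85, 78, 128]

(1,0) stack=L1,L3,L4,L5,L6,L7; from [0,0,0]:
+L1 (α=1/2) → [116, 88, 85]
+L3 (α=1/7) → [718/7, 699/7, 512/7]
+L4 (α=3/4) → [2501/14, 1725/14, 5237/28]
+L5 (α=1) → [36, 53, 230]
+L6 (α=7/8) → [939/8, 1523/8, 937/8]
+L7 (α=1/5) → [1193/10, 2023/10, 247/2]
= [119, 202, 124]


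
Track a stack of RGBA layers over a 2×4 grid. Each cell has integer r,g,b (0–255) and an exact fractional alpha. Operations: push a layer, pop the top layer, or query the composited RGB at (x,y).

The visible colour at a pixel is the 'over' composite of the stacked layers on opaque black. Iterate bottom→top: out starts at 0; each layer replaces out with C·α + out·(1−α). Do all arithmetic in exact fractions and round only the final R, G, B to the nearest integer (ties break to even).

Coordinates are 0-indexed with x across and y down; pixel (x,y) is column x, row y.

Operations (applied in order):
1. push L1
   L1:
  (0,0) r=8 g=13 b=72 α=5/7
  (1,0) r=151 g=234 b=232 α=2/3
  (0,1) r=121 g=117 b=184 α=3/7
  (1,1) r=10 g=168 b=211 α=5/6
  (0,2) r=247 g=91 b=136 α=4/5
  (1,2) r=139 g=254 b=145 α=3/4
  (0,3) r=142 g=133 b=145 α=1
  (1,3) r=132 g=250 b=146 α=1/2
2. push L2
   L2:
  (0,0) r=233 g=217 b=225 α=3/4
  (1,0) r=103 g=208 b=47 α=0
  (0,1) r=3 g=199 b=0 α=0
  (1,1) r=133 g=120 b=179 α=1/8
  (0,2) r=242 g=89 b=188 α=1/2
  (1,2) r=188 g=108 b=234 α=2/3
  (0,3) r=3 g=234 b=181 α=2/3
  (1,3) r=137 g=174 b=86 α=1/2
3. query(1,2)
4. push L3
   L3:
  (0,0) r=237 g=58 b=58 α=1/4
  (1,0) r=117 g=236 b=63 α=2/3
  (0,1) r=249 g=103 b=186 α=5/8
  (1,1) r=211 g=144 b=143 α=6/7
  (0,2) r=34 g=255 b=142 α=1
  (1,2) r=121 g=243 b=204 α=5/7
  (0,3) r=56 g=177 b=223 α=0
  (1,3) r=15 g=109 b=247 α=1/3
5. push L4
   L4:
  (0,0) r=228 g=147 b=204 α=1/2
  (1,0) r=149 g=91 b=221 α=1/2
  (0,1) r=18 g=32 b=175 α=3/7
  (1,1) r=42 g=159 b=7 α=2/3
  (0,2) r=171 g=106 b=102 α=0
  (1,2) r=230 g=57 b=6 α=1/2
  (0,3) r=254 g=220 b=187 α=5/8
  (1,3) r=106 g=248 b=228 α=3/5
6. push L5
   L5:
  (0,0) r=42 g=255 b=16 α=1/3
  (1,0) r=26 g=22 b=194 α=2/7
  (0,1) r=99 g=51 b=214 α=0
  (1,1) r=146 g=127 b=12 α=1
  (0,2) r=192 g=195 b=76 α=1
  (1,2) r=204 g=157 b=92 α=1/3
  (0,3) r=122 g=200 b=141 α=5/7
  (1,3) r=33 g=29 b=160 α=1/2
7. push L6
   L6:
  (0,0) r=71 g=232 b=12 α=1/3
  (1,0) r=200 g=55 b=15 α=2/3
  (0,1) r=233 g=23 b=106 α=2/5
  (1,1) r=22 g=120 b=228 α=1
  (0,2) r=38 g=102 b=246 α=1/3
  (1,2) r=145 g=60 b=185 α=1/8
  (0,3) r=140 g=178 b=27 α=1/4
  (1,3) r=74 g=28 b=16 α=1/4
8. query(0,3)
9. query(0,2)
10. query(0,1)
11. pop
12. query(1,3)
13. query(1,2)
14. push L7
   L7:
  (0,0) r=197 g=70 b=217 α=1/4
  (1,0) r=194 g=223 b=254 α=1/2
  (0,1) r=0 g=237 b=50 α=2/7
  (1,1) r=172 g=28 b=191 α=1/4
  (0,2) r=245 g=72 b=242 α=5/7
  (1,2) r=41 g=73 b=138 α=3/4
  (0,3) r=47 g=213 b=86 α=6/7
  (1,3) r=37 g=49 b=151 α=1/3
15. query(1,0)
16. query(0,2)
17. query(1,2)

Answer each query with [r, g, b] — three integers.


(1,2) stack=L1,L2; from [0,0,0]:
L1 α=3/4: [417/4, 381/2, 435/4]
L2 α=2/3: [1921/12, 271/2, 769/4]
→ [160, 136, 192]

at x=0,y=3 over L1,L2,L3,L4,L5,L6:
L1 α=1: [142, 133, 145]
L2 α=2/3: [148/3, 601/3, 169]
L3 α=0: [148/3, 601/3, 169]
L4 α=5/8: [709/4, 1701/8, 721/4]
L5 α=5/7: [1929/14, 5701/28, 2131/14]
L6 α=1/4: [7747/56, 22087/112, 6771/56]
rounded: [138, 197, 121]

at x=0,y=2 over L1,L2,L3,L4,L5,L6:
+L1 (α=4/5) → [988/5, 364/5, 544/5]
+L2 (α=1/2) → [1099/5, 809/10, 742/5]
+L3 (α=1) → [34, 255, 142]
+L4 (α=0) → [34, 255, 142]
+L5 (α=1) → [192, 195, 76]
+L6 (α=1/3) → [422/3, 164, 398/3]
→ [141, 164, 133]

query (0,1) [L1,L2,L3,L4,L5,L6] — begin 0,0,0
L1 α=3/7: [363/7, 351/7, 552/7]
L2 α=0: [363/7, 351/7, 552/7]
L3 α=5/8: [2451/14, 2329/28, 4083/28]
L4 α=3/7: [5280/49, 3001/49, 7758/49]
L5 α=0: [5280/49, 3001/49, 7758/49]
L6 α=2/5: [38674/245, 11257/245, 33662/245]
= [158, 46, 137]

at x=1,y=3 over L1,L2,L3,L4,L5:
L1 α=1/2: [66, 125, 73]
L2 α=1/2: [203/2, 299/2, 159/2]
L3 α=1/3: [218/3, 136, 406/3]
L4 α=3/5: [278/3, 1016/5, 2864/15]
L5 α=1/2: [377/6, 1161/10, 2632/15]
= [63, 116, 175]

query (1,2) [L1,L2,L3,L4,L5] — begin 0,0,0
+L1 (α=3/4) → [417/4, 381/2, 435/4]
+L2 (α=2/3) → [1921/12, 271/2, 769/4]
+L3 (α=5/7) → [793/6, 1486/7, 2809/14]
+L4 (α=1/2) → [2173/12, 1885/14, 2893/28]
+L5 (α=1/3) → [3397/18, 2984/21, 4181/42]
= [189, 142, 100]

(1,0) stack=L1,L2,L3,L4,L5,L7; from [0,0,0]:
L1 α=2/3: [302/3, 156, 464/3]
L2 α=0: [302/3, 156, 464/3]
L3 α=2/3: [1004/9, 628/3, 842/9]
L4 α=1/2: [2345/18, 901/6, 2831/18]
L5 α=2/7: [12661/126, 4769/42, 21139/126]
L7 α=1/2: [37105/252, 14135/84, 53143/252]
= [147, 168, 211]

at x=0,y=2 over L1,L2,L3,L4,L5,L7:
+L1 (α=4/5) → [988/5, 364/5, 544/5]
+L2 (α=1/2) → [1099/5, 809/10, 742/5]
+L3 (α=1) → [34, 255, 142]
+L4 (α=0) → [34, 255, 142]
+L5 (α=1) → [192, 195, 76]
+L7 (α=5/7) → [1609/7, 750/7, 1362/7]
rounded: [230, 107, 195]

(1,2) stack=L1,L2,L3,L4,L5,L7; from [0,0,0]:
L1 α=3/4: [417/4, 381/2, 435/4]
L2 α=2/3: [1921/12, 271/2, 769/4]
L3 α=5/7: [793/6, 1486/7, 2809/14]
L4 α=1/2: [2173/12, 1885/14, 2893/28]
L5 α=1/3: [3397/18, 2984/21, 4181/42]
L7 α=3/4: [5611/72, 7583/84, 21569/168]
→ [78, 90, 128]


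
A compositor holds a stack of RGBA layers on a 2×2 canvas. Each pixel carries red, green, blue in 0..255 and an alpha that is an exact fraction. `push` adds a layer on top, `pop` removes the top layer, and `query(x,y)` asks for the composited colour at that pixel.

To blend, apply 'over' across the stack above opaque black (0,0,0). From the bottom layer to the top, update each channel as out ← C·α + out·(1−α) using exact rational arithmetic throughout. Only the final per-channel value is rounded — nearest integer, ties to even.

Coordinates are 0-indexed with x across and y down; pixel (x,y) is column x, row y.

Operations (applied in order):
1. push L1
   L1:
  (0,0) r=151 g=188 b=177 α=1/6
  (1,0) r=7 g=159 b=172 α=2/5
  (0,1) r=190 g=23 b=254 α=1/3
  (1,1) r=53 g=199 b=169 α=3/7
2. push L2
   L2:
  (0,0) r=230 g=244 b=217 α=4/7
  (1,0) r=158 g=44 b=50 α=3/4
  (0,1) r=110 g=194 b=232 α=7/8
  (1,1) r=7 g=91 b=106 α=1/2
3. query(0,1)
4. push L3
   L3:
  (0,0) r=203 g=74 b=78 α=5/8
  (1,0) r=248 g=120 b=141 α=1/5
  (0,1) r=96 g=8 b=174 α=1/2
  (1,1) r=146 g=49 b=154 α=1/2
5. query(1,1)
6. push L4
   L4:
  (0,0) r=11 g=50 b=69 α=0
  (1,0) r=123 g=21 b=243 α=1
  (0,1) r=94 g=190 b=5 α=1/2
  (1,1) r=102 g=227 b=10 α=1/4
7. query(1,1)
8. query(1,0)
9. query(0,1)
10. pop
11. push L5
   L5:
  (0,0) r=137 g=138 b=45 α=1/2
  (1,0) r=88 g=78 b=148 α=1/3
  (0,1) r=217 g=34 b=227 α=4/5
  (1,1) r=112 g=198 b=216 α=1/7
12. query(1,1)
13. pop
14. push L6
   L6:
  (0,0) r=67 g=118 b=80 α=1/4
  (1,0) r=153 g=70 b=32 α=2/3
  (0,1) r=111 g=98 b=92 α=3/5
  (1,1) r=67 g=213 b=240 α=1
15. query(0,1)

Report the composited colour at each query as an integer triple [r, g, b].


at x=0,y=1 over L1,L2:
+L1 (α=1/3) → [190/3, 23/3, 254/3]
+L2 (α=7/8) → [625/6, 4097/24, 2563/12]
= [104, 171, 214]

query (1,1) [L1,L2,L3] — begin 0,0,0
after L1 α=3/7: [159/7, 597/7, 507/7]
after L2 α=1/2: [104/7, 617/7, 1249/14]
after L3 α=1/2: [563/7, 480/7, 3405/28]
→ [80, 69, 122]

query (1,1) [L1,L2,L3,L4] — begin 0,0,0
+L1 (α=3/7) → [159/7, 597/7, 507/7]
+L2 (α=1/2) → [104/7, 617/7, 1249/14]
+L3 (α=1/2) → [563/7, 480/7, 3405/28]
+L4 (α=1/4) → [2403/28, 3029/28, 10495/112]
rounded: [86, 108, 94]

query (1,0) [L1,L2,L3,L4] — begin 0,0,0
L1 α=2/5: [14/5, 318/5, 344/5]
L2 α=3/4: [596/5, 489/10, 547/10]
L3 α=1/5: [3624/25, 1578/25, 1799/25]
L4 α=1: [123, 21, 243]
rounded: [123, 21, 243]

at x=0,y=1 over L1,L2,L3,L4:
L1 α=1/3: [190/3, 23/3, 254/3]
L2 α=7/8: [625/6, 4097/24, 2563/12]
L3 α=1/2: [1201/12, 4289/48, 4651/24]
L4 α=1/2: [2329/24, 13409/96, 4771/48]
rounded: [97, 140, 99]

query (1,1) [L1,L2,L3,L5] — begin 0,0,0
L1 α=3/7: [159/7, 597/7, 507/7]
L2 α=1/2: [104/7, 617/7, 1249/14]
L3 α=1/2: [563/7, 480/7, 3405/28]
L5 α=1/7: [4162/49, 4266/49, 13239/98]
→ [85, 87, 135]

at x=0,y=1 over L1,L2,L3,L6:
+L1 (α=1/3) → [190/3, 23/3, 254/3]
+L2 (α=7/8) → [625/6, 4097/24, 2563/12]
+L3 (α=1/2) → [1201/12, 4289/48, 4651/24]
+L6 (α=3/5) → [3199/30, 2269/24, 7963/60]
→ [107, 95, 133]


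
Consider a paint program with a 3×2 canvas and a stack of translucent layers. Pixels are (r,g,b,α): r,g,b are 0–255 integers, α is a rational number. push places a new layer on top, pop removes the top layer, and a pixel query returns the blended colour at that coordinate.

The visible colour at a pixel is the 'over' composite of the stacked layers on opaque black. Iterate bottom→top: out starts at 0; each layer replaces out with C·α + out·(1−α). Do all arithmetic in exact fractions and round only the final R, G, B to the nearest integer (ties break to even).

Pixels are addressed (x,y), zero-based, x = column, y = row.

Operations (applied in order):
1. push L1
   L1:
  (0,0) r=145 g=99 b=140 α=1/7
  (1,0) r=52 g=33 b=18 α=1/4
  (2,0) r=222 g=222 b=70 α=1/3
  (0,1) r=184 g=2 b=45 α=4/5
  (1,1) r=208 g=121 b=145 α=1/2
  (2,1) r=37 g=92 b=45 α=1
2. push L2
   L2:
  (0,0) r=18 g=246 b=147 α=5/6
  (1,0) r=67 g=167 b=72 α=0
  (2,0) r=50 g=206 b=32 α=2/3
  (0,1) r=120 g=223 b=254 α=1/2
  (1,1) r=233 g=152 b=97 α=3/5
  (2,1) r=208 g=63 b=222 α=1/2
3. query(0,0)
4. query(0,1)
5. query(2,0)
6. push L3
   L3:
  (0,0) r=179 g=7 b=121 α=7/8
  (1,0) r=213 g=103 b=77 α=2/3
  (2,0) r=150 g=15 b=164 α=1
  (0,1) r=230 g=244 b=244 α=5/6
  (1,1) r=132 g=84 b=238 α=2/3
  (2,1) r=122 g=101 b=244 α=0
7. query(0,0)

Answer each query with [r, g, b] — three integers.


query (0,0) [L1,L2] — begin 0,0,0
+L1 (α=1/7) → [145/7, 99/7, 20]
+L2 (α=5/6) → [775/42, 2903/14, 755/6]
→ [18, 207, 126]

(0,1) stack=L1,L2; from [0,0,0]:
+L1 (α=4/5) → [736/5, 8/5, 36]
+L2 (α=1/2) → [668/5, 1123/10, 145]
rounded: [134, 112, 145]

at x=2,y=0 over L1,L2:
after L1 α=1/3: [74, 74, 70/3]
after L2 α=2/3: [58, 162, 262/9]
rounded: [58, 162, 29]

query (0,0) [L1,L2,L3] — begin 0,0,0
L1 α=1/7: [145/7, 99/7, 20]
L2 α=5/6: [775/42, 2903/14, 755/6]
L3 α=7/8: [53401/336, 3589/112, 5837/48]
→ [159, 32, 122]


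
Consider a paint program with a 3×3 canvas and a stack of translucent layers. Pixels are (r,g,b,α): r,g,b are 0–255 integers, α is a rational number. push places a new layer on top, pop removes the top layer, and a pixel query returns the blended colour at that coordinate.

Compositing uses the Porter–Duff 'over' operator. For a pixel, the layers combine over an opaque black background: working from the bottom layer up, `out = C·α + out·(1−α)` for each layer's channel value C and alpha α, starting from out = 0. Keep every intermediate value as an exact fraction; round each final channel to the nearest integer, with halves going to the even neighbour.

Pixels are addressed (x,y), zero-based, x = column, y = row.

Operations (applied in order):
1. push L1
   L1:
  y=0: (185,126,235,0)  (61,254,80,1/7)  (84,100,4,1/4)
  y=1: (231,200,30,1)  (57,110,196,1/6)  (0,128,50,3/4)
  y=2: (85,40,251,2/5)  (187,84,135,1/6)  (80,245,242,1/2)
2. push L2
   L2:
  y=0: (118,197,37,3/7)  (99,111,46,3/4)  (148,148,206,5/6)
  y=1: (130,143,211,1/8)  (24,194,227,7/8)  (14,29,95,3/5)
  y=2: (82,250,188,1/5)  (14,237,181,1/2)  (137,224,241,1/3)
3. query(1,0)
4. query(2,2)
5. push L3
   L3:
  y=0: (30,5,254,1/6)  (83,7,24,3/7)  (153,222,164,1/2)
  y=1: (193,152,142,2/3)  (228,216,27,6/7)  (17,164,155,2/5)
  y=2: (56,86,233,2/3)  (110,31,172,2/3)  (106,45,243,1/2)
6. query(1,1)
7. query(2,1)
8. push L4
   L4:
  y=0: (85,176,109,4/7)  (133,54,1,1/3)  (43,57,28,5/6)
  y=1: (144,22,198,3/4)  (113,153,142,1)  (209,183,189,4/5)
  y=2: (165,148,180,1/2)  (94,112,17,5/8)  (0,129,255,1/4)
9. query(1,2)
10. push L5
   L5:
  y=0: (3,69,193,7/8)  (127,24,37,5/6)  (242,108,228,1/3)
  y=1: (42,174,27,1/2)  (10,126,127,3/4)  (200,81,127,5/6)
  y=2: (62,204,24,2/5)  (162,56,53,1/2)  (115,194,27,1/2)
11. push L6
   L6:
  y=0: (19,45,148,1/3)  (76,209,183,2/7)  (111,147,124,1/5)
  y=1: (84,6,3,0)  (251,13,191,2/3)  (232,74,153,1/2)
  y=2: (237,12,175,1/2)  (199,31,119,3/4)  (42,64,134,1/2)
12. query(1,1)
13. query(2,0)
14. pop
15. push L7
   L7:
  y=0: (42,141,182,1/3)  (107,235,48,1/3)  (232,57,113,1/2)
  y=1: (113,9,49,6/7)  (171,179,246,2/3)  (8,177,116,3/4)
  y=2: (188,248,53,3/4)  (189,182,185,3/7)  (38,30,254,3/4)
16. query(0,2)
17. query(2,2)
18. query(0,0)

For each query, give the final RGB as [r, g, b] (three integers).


(1,0) stack=L1,L2; from [0,0,0]:
+L1 (α=1/7) → [61/7, 254/7, 80/7]
+L2 (α=3/4) → [535/7, 2585/28, 523/14]
→ [76, 92, 37]

(2,2) stack=L1,L2; from [0,0,0]:
L1 α=1/2: [40, 245/2, 121]
L2 α=1/3: [217/3, 469/3, 161]
= [72, 156, 161]

at x=1,y=1 over L1,L2,L3:
L1 α=1/6: [19/2, 55/3, 98/3]
L2 α=7/8: [355/16, 4129/24, 4865/24]
L3 α=6/7: [22243/112, 35233/168, 8753/168]
→ [199, 210, 52]

(2,1) stack=L1,L2,L3; from [0,0,0]:
L1 α=3/4: [0, 96, 75/2]
L2 α=3/5: [42/5, 279/5, 72]
L3 α=2/5: [296/25, 2477/25, 526/5]
→ [12, 99, 105]

at x=1,y=2 over L1,L2,L3,L4:
L1 α=1/6: [187/6, 14, 45/2]
L2 α=1/2: [271/12, 251/2, 407/4]
L3 α=2/3: [2911/36, 125/2, 1783/12]
L4 α=5/8: [8551/96, 1495/16, 2123/32]
→ [89, 93, 66]

(1,1) stack=L1,L2,L3,L4,L5,L6; from [0,0,0]:
L1 α=1/6: [19/2, 55/3, 98/3]
L2 α=7/8: [355/16, 4129/24, 4865/24]
L3 α=6/7: [22243/112, 35233/168, 8753/168]
L4 α=1: [113, 153, 142]
L5 α=3/4: [143/4, 531/4, 523/4]
L6 α=2/3: [717/4, 635/12, 2051/12]
= [179, 53, 171]

query (2,0) [L1,L2,L3,L4,L5,L6] — begin 0,0,0
L1 α=1/4: [21, 25, 1]
L2 α=5/6: [761/6, 255/2, 1031/6]
L3 α=1/2: [1679/12, 699/4, 2015/12]
L4 α=5/6: [4259/72, 613/8, 3695/72]
L5 α=1/3: [12971/108, 1045/12, 11903/108]
L6 α=1/5: [15968/135, 1486/15, 15251/135]
rounded: [118, 99, 113]

(0,2) stack=L1,L2,L3,L4,L5,L7; from [0,0,0]:
L1 α=2/5: [34, 16, 502/5]
L2 α=1/5: [218/5, 314/5, 2948/25]
L3 α=2/3: [778/15, 1174/15, 4866/25]
L4 α=1/2: [3253/30, 1697/15, 4683/25]
L5 α=2/5: [4493/50, 3737/25, 15249/125]
L7 α=3/4: [32693/200, 22337/100, 8781/125]
rounded: [163, 223, 70]

(2,2) stack=L1,L2,L3,L4,L5,L7; from [0,0,0]:
after L1 α=1/2: [40, 245/2, 121]
after L2 α=1/3: [217/3, 469/3, 161]
after L3 α=1/2: [535/6, 302/3, 202]
after L4 α=1/4: [535/8, 431/4, 861/4]
after L5 α=1/2: [1455/16, 1207/8, 969/8]
after L7 α=3/4: [3279/64, 1927/32, 7065/32]
= [51, 60, 221]

(0,0) stack=L1,L2,L3,L4,L5,L7; from [0,0,0]:
after L1 α=0: [0, 0, 0]
after L2 α=3/7: [354/7, 591/7, 111/7]
after L3 α=1/6: [330/7, 1495/21, 2333/42]
after L4 α=4/7: [3370/49, 6423/49, 8437/98]
after L5 α=7/8: [4399/392, 15045/196, 140835/784]
after L7 α=1/3: [12631/588, 9621/98, 212179/1176]
= [21, 98, 180]


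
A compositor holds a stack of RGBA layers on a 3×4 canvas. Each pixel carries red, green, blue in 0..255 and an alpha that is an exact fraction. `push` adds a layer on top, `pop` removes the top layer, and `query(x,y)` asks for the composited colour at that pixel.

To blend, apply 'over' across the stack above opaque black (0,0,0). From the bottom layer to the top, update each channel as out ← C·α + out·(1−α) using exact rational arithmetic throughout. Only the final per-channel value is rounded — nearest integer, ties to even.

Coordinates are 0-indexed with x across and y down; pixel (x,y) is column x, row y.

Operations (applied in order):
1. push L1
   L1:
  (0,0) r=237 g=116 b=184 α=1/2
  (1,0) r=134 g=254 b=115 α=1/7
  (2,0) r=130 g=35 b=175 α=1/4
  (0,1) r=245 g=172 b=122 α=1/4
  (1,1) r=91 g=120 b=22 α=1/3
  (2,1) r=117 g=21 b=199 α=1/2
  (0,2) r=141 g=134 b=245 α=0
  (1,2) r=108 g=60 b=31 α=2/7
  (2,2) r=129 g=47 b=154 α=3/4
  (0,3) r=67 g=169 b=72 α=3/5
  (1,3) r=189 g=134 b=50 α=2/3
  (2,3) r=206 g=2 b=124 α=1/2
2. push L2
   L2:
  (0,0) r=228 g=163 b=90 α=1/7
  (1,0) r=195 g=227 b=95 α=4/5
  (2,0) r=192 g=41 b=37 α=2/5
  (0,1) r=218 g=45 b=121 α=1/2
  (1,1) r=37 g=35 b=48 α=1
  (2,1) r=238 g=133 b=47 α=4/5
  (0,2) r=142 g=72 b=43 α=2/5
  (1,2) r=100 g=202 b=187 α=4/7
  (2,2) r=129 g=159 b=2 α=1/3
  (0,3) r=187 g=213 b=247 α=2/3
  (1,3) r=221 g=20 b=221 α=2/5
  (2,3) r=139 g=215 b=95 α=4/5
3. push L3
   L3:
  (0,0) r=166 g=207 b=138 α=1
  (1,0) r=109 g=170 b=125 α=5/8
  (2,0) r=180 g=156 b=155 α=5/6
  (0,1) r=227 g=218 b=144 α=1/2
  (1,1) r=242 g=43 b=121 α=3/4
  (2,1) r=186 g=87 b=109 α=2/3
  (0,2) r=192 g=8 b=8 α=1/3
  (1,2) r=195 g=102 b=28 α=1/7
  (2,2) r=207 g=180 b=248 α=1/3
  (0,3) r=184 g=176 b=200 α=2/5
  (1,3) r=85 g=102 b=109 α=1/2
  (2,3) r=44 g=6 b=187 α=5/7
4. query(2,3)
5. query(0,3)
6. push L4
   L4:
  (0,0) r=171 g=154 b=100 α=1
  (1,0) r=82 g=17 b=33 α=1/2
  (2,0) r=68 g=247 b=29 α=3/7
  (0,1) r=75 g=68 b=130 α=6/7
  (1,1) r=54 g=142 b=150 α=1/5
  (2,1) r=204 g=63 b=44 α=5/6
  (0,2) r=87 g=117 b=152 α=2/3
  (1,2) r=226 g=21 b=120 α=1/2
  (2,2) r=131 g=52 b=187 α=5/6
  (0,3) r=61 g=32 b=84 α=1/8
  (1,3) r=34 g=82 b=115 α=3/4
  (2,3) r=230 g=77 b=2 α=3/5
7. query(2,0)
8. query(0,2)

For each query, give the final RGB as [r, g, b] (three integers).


at x=2,y=3 over L1,L2,L3:
+L1 (α=1/2) → [103, 1, 62]
+L2 (α=4/5) → [659/5, 861/5, 442/5]
+L3 (α=5/7) → [2418/35, 1872/35, 5559/35]
→ [69, 53, 159]

query (0,3) [L1,L2,L3] — begin 0,0,0
L1 α=3/5: [201/5, 507/5, 216/5]
L2 α=2/3: [2071/15, 879/5, 2686/15]
L3 α=2/5: [3911/25, 4397/25, 4686/25]
= [156, 176, 187]

(2,0) stack=L1,L2,L3,L4; from [0,0,0]:
+L1 (α=1/4) → [65/2, 35/4, 175/4]
+L2 (α=2/5) → [963/10, 433/20, 821/20]
+L3 (α=5/6) → [3321/20, 16033/120, 16321/120]
+L4 (α=3/7) → [4341/35, 38263/210, 18931/210]
→ [124, 182, 90]

query (0,2) [L1,L2,L3,L4] — begin 0,0,0
after L1 α=0: [0, 0, 0]
after L2 α=2/5: [284/5, 144/5, 86/5]
after L3 α=1/3: [1528/15, 328/15, 212/15]
after L4 α=2/3: [4138/45, 3838/45, 4772/45]
rounded: [92, 85, 106]
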